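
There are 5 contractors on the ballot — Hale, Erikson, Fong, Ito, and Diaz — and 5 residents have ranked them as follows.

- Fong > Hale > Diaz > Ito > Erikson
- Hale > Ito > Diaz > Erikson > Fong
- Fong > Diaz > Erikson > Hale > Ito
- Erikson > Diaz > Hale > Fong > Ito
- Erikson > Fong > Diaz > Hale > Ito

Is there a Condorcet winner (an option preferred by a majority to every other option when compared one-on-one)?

No

Head-to-head results (5 voters total):
Hale vs Erikson: Erikson wins 3–2.
Hale vs Fong: Fong wins 3–2.
Hale vs Ito: Hale wins 5–0.
Hale vs Diaz: Diaz wins 3–2.
Erikson vs Fong: Erikson wins 3–2.
Erikson vs Ito: Erikson wins 3–2.
Erikson vs Diaz: Diaz wins 3–2.
Fong vs Ito: Fong wins 4–1.
Fong vs Diaz: Fong wins 3–2.
Ito vs Diaz: Diaz wins 4–1.
No candidate beats all others: Erikson beats Fong beats Diaz beats Erikson, a majority cycle.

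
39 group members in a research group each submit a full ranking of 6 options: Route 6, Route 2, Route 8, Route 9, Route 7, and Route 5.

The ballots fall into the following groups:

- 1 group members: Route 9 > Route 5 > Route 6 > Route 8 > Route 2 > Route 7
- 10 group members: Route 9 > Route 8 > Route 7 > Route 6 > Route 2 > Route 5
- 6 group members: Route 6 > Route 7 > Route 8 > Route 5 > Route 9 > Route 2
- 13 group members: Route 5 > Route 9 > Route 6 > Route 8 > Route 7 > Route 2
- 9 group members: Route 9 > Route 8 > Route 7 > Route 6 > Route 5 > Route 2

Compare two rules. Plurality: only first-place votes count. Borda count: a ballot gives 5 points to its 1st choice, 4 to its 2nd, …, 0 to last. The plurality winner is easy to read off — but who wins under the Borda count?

Plurality first-place counts: Route 6 6, Route 2 0, Route 8 0, Route 9 20, Route 7 0, Route 5 13 → Route 9.
Borda totals: Route 6 110, Route 2 11, Route 8 122, Route 9 158, Route 7 94, Route 5 90 → Route 9.

Route 9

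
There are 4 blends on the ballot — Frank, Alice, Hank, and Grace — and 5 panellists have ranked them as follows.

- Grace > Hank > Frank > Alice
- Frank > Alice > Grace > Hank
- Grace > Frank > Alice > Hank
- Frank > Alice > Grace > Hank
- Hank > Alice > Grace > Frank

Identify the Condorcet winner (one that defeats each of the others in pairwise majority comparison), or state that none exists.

There is no Condorcet winner

Head-to-head results (5 voters total):
Frank vs Alice: Frank wins 4–1.
Frank vs Hank: Frank wins 3–2.
Frank vs Grace: Grace wins 3–2.
Alice vs Hank: Alice wins 3–2.
Alice vs Grace: Alice wins 3–2.
Hank vs Grace: Grace wins 4–1.
No candidate beats all others: Frank beats Alice beats Grace beats Frank, a majority cycle.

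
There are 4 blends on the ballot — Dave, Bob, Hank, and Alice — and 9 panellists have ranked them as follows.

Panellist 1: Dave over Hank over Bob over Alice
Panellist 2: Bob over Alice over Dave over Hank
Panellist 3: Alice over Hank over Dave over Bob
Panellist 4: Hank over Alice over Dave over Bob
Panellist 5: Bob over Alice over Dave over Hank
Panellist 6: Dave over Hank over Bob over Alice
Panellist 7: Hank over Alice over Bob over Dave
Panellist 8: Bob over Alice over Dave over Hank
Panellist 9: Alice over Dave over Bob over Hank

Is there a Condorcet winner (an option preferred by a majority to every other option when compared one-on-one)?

No

Head-to-head results (9 voters total):
Dave vs Bob: Dave wins 5–4.
Dave vs Hank: Dave wins 6–3.
Dave vs Alice: Alice wins 7–2.
Bob vs Hank: Hank wins 5–4.
Bob vs Alice: Bob wins 5–4.
Hank vs Alice: Alice wins 5–4.
No candidate beats all others: Dave beats Bob beats Alice beats Dave, a majority cycle.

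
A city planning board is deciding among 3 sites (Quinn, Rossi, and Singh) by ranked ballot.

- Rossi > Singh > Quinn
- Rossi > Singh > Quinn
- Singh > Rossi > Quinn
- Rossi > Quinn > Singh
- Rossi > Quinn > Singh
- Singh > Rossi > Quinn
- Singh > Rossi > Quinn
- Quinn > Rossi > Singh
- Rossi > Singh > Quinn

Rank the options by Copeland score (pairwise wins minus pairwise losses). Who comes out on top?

Pairwise results:
  Quinn vs Rossi: Rossi wins 8–1.
  Quinn vs Singh: Singh wins 6–3.
  Rossi vs Singh: Rossi wins 6–3.
Copeland scores (wins − losses):
  Quinn: 0 − 2 = -2
  Rossi: 2 − 0 = 2
  Singh: 1 − 1 = 0
Rossi has the best Copeland score.

Rossi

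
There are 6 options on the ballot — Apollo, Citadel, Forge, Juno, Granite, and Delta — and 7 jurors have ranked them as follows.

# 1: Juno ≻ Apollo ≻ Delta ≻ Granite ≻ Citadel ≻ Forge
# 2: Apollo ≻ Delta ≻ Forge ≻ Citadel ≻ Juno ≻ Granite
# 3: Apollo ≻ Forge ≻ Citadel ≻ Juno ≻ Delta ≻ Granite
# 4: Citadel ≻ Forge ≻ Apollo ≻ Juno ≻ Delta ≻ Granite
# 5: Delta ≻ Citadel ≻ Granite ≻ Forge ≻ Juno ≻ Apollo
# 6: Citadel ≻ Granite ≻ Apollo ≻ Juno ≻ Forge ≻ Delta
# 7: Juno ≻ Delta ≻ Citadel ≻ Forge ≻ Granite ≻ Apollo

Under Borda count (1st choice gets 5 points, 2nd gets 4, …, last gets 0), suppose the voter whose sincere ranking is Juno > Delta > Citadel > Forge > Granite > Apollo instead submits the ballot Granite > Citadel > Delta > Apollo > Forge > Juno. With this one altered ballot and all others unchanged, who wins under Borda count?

Borda totals with the altered ballot: Apollo 22, Citadel 24, Forge 15, Juno 13, Granite 14, Delta 17.
The winner is unchanged: still Citadel.

Citadel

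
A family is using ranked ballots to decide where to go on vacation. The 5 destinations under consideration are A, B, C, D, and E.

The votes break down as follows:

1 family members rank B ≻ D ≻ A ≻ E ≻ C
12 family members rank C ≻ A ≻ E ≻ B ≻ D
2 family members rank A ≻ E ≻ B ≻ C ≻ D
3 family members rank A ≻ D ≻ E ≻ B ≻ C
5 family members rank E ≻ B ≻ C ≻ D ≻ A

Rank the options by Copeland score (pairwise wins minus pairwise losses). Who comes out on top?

Pairwise results:
  A vs B: A wins 17–6.
  A vs C: C wins 17–6.
  A vs D: A wins 17–6.
  A vs E: A wins 18–5.
  B vs C: C wins 12–11.
  B vs D: B wins 20–3.
  B vs E: E wins 22–1.
  C vs D: C wins 19–4.
  C vs E: C wins 12–11.
  D vs E: E wins 19–4.
Copeland scores (wins − losses):
  A: 3 − 1 = 2
  B: 1 − 3 = -2
  C: 4 − 0 = 4
  D: 0 − 4 = -4
  E: 2 − 2 = 0
C has the best Copeland score.

C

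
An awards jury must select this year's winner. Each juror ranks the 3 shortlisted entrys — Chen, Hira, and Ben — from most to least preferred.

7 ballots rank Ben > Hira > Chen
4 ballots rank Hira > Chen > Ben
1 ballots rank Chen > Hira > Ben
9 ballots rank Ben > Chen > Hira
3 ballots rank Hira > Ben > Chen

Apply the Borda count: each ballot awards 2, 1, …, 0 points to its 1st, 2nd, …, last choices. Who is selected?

Ben

Borda scores:
  Chen: 7·0 + 4·1 + 2 + 9·1 + 3·0 = 15
  Hira: 7·1 + 4·2 + 1 + 9·0 + 3·2 = 22
  Ben: 7·2 + 4·0 + 0 + 9·2 + 3·1 = 35
Ben has the highest total.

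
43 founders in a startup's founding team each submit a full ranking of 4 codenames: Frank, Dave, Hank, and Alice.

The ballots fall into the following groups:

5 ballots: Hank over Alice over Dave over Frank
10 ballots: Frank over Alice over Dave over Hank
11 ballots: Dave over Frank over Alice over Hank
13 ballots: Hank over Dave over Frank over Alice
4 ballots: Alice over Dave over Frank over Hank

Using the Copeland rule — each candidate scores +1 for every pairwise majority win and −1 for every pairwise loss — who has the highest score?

Dave

Pairwise results:
  Frank vs Dave: Dave wins 33–10.
  Frank vs Hank: Frank wins 25–18.
  Frank vs Alice: Frank wins 34–9.
  Dave vs Hank: Dave wins 25–18.
  Dave vs Alice: Dave wins 24–19.
  Hank vs Alice: Alice wins 25–18.
Copeland scores (wins − losses):
  Frank: 2 − 1 = 1
  Dave: 3 − 0 = 3
  Hank: 0 − 3 = -3
  Alice: 1 − 2 = -1
Dave has the best Copeland score.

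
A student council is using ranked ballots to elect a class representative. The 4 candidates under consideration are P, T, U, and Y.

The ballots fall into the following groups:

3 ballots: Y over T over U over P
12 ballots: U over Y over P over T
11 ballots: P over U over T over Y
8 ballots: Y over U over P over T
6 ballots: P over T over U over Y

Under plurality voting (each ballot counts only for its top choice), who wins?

P

First-place vote totals:
  P: 17
  T: 0
  U: 12
  Y: 11
P has the most first-place votes.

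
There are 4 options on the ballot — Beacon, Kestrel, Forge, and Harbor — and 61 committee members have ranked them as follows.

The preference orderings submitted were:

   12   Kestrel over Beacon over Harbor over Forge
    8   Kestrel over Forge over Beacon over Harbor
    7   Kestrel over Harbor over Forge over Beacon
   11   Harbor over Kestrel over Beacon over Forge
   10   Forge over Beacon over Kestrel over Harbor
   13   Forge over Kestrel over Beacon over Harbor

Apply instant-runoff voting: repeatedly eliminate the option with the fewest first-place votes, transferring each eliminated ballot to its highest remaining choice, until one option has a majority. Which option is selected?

Kestrel

Round 1: Kestrel 27, Forge 23, Harbor 11, Beacon 0. Beacon has the fewest and is eliminated.
Round 2: Kestrel 27, Forge 23, Harbor 11. Harbor has the fewest and is eliminated.
Round 3: Kestrel 38, Forge 23. Kestrel has a majority.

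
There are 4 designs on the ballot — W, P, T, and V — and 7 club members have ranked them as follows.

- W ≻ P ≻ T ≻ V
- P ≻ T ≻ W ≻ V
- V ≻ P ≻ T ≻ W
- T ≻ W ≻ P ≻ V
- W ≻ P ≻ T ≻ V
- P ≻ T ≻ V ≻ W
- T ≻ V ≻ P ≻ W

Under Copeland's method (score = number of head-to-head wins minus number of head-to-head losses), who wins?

P

Pairwise results:
  W vs P: P wins 4–3.
  W vs T: T wins 5–2.
  W vs V: W wins 4–3.
  P vs T: P wins 5–2.
  P vs V: P wins 5–2.
  T vs V: T wins 6–1.
Copeland scores (wins − losses):
  W: 1 − 2 = -1
  P: 3 − 0 = 3
  T: 2 − 1 = 1
  V: 0 − 3 = -3
P has the best Copeland score.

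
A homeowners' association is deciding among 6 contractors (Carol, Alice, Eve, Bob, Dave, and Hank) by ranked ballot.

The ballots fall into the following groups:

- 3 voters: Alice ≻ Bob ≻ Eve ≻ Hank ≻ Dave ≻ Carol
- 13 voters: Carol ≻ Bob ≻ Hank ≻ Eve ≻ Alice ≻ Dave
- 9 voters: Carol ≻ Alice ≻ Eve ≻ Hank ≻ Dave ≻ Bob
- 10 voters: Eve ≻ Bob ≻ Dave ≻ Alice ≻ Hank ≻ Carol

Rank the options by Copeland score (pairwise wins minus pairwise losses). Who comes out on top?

Carol

Pairwise results:
  Carol vs Alice: Carol wins 22–13.
  Carol vs Eve: Carol wins 22–13.
  Carol vs Bob: Carol wins 22–13.
  Carol vs Dave: Carol wins 22–13.
  Carol vs Hank: Carol wins 22–13.
  Alice vs Eve: Eve wins 23–12.
  Alice vs Bob: Bob wins 23–12.
  Alice vs Dave: Alice wins 25–10.
  Alice vs Hank: Alice wins 22–13.
  Eve vs Bob: Eve wins 19–16.
  Eve vs Dave: Eve wins 35–0.
  Eve vs Hank: Eve wins 22–13.
  Bob vs Dave: Bob wins 26–9.
  Bob vs Hank: Bob wins 26–9.
  Dave vs Hank: Hank wins 25–10.
Copeland scores (wins − losses):
  Carol: 5 − 0 = 5
  Alice: 2 − 3 = -1
  Eve: 4 − 1 = 3
  Bob: 3 − 2 = 1
  Dave: 0 − 5 = -5
  Hank: 1 − 4 = -3
Carol has the best Copeland score.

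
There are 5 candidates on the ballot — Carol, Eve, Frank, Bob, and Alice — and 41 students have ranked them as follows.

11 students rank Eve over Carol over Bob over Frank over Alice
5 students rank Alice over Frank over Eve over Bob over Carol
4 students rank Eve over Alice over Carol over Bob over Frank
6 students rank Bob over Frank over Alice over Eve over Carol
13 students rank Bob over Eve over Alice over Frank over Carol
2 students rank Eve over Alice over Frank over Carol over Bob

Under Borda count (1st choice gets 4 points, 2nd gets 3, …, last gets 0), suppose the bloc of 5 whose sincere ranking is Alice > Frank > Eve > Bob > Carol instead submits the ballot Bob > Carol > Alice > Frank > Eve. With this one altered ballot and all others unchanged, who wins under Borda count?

Bob

Borda totals with the altered ballot: Carol 58, Eve 113, Frank 51, Bob 122, Alice 66.
The switch changes the winner from Eve to Bob.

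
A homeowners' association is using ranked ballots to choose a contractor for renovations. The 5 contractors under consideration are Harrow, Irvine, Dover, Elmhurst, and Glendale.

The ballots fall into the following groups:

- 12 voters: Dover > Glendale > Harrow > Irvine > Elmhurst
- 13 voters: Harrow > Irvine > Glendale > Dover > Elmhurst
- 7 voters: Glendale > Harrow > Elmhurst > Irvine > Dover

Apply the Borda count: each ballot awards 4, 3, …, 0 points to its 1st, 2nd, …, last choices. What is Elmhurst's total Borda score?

Borda scores:
  Harrow: 12·2 + 13·4 + 7·3 = 97
  Irvine: 12·1 + 13·3 + 7·1 = 58
  Dover: 12·4 + 13·1 + 7·0 = 61
  Elmhurst: 12·0 + 13·0 + 7·2 = 14
  Glendale: 12·3 + 13·2 + 7·4 = 90

14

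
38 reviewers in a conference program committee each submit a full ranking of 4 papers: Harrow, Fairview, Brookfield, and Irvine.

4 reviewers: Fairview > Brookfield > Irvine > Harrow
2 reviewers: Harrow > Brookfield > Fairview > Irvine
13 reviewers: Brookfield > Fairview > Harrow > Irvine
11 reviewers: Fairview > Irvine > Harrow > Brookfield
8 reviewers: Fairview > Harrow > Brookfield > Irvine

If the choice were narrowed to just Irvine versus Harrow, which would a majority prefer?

Harrow

Ballots ranking Irvine above Harrow: 4+11 = 15.
Ballots ranking Harrow above Irvine: 2+13+8 = 23.
Harrow wins the head-to-head, 23–15.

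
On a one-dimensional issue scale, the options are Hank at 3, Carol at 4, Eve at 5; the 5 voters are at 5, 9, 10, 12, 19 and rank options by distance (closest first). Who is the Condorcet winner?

With single-peaked preferences on a line, the Condorcet winner is the candidate closest to the median voter.
The median voter (position 10) is closest to Eve at 5.
Check: Eve vs Carol — voters closer to Eve: 5 of 5.

Eve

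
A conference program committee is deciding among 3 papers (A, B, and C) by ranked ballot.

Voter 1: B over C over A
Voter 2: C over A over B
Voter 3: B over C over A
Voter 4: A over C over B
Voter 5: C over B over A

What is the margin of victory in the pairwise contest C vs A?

3

Ballots ranking C above A: 4.
Ballots ranking A above C: 1.
C wins 4–1, a margin of 3.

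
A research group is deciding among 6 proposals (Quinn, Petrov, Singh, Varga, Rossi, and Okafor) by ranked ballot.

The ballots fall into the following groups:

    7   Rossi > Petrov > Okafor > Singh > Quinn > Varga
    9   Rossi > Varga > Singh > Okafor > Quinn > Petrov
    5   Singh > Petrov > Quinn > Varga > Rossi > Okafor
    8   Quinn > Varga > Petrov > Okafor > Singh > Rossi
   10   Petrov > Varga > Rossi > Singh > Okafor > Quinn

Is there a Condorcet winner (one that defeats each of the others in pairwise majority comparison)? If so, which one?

Petrov

Head-to-head results (39 voters total):
Quinn vs Petrov: Petrov wins 22–17.
Quinn vs Singh: Singh wins 31–8.
Quinn vs Varga: Quinn wins 20–19.
Quinn vs Rossi: Rossi wins 26–13.
Quinn vs Okafor: Okafor wins 26–13.
Petrov vs Singh: Petrov wins 25–14.
Petrov vs Varga: Petrov wins 22–17.
Petrov vs Rossi: Petrov wins 23–16.
Petrov vs Okafor: Petrov wins 30–9.
Singh vs Varga: Varga wins 27–12.
Singh vs Rossi: Rossi wins 26–13.
Singh vs Okafor: Singh wins 24–15.
Varga vs Rossi: Varga wins 23–16.
Varga vs Okafor: Varga wins 32–7.
Rossi vs Okafor: Rossi wins 31–8.
Petrov beats each rival — Quinn (22–17), Singh (25–14), Varga (22–17), Rossi (23–16), Okafor (30–9) — so Petrov is the Condorcet winner.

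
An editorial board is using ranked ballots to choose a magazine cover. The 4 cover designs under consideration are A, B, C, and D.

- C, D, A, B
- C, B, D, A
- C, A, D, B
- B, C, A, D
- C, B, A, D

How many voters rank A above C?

0

Ballots ranking A above C: 0.
Ballots ranking C above A: 5.
So 0 of 5 voters prefer A to C.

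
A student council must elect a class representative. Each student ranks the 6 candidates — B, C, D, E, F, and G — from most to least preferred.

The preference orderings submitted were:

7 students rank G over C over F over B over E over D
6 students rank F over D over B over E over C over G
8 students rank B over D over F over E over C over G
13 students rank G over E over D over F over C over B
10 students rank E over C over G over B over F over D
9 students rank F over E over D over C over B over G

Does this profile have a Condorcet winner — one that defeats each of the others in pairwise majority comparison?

No

Head-to-head results (53 voters total):
B vs C: C wins 39–14.
B vs D: D wins 28–25.
B vs E: E wins 32–21.
B vs F: F wins 35–18.
B vs G: G wins 30–23.
C vs D: D wins 36–17.
C vs E: E wins 46–7.
C vs F: F wins 36–17.
C vs G: C wins 33–20.
D vs E: E wins 39–14.
D vs F: F wins 32–21.
D vs G: G wins 30–23.
E vs F: F wins 30–23.
E vs G: E wins 33–20.
F vs G: G wins 30–23.
No candidate beats all others: C beats G beats D beats C, a majority cycle.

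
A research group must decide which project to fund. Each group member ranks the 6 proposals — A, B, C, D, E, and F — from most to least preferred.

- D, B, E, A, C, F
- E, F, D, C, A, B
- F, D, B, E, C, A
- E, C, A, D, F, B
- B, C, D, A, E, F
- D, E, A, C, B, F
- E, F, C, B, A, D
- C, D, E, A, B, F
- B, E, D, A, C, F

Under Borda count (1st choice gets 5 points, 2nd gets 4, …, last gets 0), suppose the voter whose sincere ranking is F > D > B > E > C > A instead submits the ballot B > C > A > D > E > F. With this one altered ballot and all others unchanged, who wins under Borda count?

E

Borda totals with the altered ballot: A 19, B 23, C 26, D 27, E 31, F 9.
The winner is unchanged: still E.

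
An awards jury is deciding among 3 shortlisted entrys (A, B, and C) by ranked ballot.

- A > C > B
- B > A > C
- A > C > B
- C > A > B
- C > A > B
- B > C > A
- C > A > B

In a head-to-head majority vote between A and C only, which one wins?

C

Ballots ranking A above C: 3.
Ballots ranking C above A: 4.
C wins the head-to-head, 4–3.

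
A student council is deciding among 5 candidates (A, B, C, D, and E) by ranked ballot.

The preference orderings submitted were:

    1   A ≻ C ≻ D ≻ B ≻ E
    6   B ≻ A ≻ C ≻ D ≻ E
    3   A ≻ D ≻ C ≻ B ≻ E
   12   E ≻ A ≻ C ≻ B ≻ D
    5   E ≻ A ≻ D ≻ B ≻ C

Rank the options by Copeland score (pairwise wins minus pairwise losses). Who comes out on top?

Pairwise results:
  A vs B: A wins 21–6.
  A vs C: A wins 27–0.
  A vs D: A wins 27–0.
  A vs E: E wins 17–10.
  B vs C: C wins 16–11.
  B vs D: B wins 18–9.
  B vs E: E wins 17–10.
  C vs D: C wins 19–8.
  C vs E: E wins 17–10.
  D vs E: E wins 17–10.
Copeland scores (wins − losses):
  A: 3 − 1 = 2
  B: 1 − 3 = -2
  C: 2 − 2 = 0
  D: 0 − 4 = -4
  E: 4 − 0 = 4
E has the best Copeland score.

E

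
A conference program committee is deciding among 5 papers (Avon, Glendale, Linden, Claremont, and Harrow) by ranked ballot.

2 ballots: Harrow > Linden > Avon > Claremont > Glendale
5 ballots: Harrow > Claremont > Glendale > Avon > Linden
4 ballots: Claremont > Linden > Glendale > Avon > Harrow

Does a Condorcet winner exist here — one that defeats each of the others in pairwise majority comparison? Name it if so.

Head-to-head results (11 voters total):
Avon vs Glendale: Glendale wins 9–2.
Avon vs Linden: Linden wins 6–5.
Avon vs Claremont: Claremont wins 9–2.
Avon vs Harrow: Harrow wins 7–4.
Glendale vs Linden: Linden wins 6–5.
Glendale vs Claremont: Claremont wins 11–0.
Glendale vs Harrow: Harrow wins 7–4.
Linden vs Claremont: Claremont wins 9–2.
Linden vs Harrow: Harrow wins 7–4.
Claremont vs Harrow: Harrow wins 7–4.
Harrow beats each rival — Avon (7–4), Glendale (7–4), Linden (7–4), Claremont (7–4) — so Harrow is the Condorcet winner.

Harrow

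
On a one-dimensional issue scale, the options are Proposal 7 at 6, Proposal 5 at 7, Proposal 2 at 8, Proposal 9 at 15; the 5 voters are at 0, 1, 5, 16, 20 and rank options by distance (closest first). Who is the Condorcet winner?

Proposal 7

With single-peaked preferences on a line, the Condorcet winner is the candidate closest to the median voter.
The median voter (position 5) is closest to Proposal 7 at 6.
Check: Proposal 7 vs Proposal 9 — voters closer to Proposal 7: 3 of 5.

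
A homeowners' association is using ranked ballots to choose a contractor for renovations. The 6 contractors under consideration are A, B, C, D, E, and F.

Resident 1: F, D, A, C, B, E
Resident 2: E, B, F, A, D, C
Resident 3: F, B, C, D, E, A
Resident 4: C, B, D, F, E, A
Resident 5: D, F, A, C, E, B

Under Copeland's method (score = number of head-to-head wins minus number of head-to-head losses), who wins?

F

Pairwise results:
  A vs B: B wins 3–2.
  A vs C: A wins 3–2.
  A vs D: D wins 4–1.
  A vs E: E wins 3–2.
  A vs F: F wins 5–0.
  B vs C: C wins 3–2.
  B vs D: B wins 3–2.
  B vs E: B wins 3–2.
  B vs F: F wins 3–2.
  C vs D: D wins 3–2.
  C vs E: C wins 4–1.
  C vs F: F wins 4–1.
  D vs E: D wins 4–1.
  D vs F: F wins 3–2.
  E vs F: F wins 4–1.
Copeland scores (wins − losses):
  A: 1 − 4 = -3
  B: 3 − 2 = 1
  C: 2 − 3 = -1
  D: 3 − 2 = 1
  E: 1 − 4 = -3
  F: 5 − 0 = 5
F has the best Copeland score.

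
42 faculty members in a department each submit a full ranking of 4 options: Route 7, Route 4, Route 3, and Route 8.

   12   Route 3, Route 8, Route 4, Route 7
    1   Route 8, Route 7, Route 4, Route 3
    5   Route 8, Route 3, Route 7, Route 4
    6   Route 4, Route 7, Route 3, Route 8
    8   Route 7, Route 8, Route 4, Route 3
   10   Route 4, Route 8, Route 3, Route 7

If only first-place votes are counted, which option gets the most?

Route 4

First-place vote totals:
  Route 7: 8
  Route 4: 16
  Route 3: 12
  Route 8: 6
Route 4 has the most first-place votes.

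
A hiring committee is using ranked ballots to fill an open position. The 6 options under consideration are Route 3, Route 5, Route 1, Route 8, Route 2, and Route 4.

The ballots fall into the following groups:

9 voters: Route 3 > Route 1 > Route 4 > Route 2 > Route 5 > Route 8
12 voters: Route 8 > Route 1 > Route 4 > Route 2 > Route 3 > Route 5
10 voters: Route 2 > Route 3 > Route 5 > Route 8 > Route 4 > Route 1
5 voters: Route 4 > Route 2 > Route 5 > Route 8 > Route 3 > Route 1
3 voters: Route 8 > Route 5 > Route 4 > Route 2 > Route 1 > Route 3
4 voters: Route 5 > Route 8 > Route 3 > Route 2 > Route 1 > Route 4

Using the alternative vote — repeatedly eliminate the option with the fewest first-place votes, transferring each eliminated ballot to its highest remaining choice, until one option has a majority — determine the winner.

Round 1: Route 8 15, Route 2 10, Route 3 9, Route 4 5, Route 5 4, Route 1 0. Route 1 has the fewest and is eliminated.
Round 2: Route 8 15, Route 2 10, Route 3 9, Route 4 5, Route 5 4. Route 5 has the fewest and is eliminated.
Round 3: Route 8 19, Route 2 10, Route 3 9, Route 4 5. Route 4 has the fewest and is eliminated.
Round 4: Route 8 19, Route 2 15, Route 3 9. Route 3 has the fewest and is eliminated.
Round 5: Route 2 24, Route 8 19. Route 2 has a majority.

Route 2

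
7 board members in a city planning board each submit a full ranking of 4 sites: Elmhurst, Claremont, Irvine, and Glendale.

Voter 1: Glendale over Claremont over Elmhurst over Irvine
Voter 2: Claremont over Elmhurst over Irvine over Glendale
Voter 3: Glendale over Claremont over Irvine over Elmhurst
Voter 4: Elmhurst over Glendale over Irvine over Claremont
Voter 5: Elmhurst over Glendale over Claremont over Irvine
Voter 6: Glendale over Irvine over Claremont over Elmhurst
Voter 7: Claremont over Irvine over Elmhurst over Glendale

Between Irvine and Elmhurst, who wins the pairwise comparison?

Ballots ranking Irvine above Elmhurst: 3.
Ballots ranking Elmhurst above Irvine: 4.
Elmhurst wins the head-to-head, 4–3.

Elmhurst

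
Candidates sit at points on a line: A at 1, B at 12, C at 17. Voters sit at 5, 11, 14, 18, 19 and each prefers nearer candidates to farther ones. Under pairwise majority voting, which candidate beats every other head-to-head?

B

With single-peaked preferences on a line, the Condorcet winner is the candidate closest to the median voter.
The median voter (position 14) is closest to B at 12.
Check: B vs A — voters closer to B: 4 of 5.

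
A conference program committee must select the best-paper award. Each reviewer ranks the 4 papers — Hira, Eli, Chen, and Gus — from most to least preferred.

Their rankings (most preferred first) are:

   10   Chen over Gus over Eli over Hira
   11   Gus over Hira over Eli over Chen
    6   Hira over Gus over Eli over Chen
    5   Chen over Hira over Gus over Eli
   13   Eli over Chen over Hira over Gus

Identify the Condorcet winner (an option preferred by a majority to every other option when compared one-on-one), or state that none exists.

Head-to-head results (45 voters total):
Hira vs Eli: Eli wins 23–22.
Hira vs Chen: Chen wins 28–17.
Hira vs Gus: Hira wins 24–21.
Eli vs Chen: Eli wins 30–15.
Eli vs Gus: Gus wins 32–13.
Chen vs Gus: Chen wins 28–17.
No candidate beats all others: Hira beats Gus beats Eli beats Hira, a majority cycle.

None — there is no Condorcet winner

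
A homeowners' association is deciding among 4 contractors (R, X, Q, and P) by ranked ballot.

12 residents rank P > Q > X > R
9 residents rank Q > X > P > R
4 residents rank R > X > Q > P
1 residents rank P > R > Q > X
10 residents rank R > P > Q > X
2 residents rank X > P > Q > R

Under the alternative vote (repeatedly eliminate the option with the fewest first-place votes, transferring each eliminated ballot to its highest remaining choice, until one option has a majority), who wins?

Round 1: R 14, P 13, Q 9, X 2. X has the fewest and is eliminated.
Round 2: P 15, R 14, Q 9. Q has the fewest and is eliminated.
Round 3: P 24, R 14. P has a majority.

P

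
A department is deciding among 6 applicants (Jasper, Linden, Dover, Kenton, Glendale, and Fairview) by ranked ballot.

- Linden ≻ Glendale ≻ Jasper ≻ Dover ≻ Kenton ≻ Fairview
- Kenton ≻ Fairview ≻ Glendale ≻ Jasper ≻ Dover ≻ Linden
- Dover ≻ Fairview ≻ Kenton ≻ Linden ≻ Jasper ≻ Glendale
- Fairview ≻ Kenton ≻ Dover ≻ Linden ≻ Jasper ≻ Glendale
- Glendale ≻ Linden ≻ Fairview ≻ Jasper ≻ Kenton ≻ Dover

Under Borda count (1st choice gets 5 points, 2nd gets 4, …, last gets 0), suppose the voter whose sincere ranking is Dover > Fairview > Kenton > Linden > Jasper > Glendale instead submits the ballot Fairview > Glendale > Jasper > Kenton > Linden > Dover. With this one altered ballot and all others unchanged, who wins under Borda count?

Borda totals with the altered ballot: Jasper 11, Linden 12, Dover 6, Kenton 13, Glendale 16, Fairview 17.
The winner is unchanged: still Fairview.

Fairview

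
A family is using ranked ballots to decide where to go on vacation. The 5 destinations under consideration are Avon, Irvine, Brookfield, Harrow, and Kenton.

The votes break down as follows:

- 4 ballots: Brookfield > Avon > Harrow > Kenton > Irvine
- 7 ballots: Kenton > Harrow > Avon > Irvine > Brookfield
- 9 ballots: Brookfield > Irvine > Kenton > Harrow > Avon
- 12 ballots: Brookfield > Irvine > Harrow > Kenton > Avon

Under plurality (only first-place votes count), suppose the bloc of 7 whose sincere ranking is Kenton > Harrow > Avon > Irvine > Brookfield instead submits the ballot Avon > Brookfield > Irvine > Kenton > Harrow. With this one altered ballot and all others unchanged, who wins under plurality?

Brookfield

First-place totals with the altered ballot: Avon 7, Irvine 0, Brookfield 25, Harrow 0, Kenton 0.
The winner is unchanged: still Brookfield.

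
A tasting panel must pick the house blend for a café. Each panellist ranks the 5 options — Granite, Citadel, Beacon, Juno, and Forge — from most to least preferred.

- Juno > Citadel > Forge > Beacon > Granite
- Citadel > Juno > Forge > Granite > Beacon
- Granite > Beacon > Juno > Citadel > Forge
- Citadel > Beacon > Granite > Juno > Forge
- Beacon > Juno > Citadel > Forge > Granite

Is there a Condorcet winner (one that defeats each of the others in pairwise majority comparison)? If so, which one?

None — there is no Condorcet winner

Head-to-head results (5 voters total):
Granite vs Citadel: Citadel wins 4–1.
Granite vs Beacon: Beacon wins 3–2.
Granite vs Juno: Juno wins 3–2.
Granite vs Forge: Forge wins 3–2.
Citadel vs Beacon: Citadel wins 3–2.
Citadel vs Juno: Juno wins 3–2.
Citadel vs Forge: Citadel wins 5–0.
Beacon vs Juno: Beacon wins 3–2.
Beacon vs Forge: Beacon wins 3–2.
Juno vs Forge: Juno wins 5–0.
No candidate beats all others: Citadel beats Beacon beats Juno beats Citadel, a majority cycle.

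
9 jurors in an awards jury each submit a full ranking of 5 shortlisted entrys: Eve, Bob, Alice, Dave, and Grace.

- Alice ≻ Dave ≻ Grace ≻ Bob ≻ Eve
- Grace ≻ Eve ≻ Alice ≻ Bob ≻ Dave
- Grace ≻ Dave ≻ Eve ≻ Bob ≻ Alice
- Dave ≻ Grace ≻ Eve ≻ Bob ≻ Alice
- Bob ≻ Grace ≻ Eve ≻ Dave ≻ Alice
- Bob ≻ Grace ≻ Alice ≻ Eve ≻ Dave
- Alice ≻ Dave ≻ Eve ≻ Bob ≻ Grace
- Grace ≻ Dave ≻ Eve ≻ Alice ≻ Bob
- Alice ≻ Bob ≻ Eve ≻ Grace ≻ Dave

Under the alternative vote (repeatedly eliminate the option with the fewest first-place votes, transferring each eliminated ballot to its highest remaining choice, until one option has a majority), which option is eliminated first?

Round 1: Alice 3, Grace 3, Bob 2, Dave 1, Eve 0. Eve has the fewest and is eliminated.
Round 2: Alice 3, Grace 3, Bob 2, Dave 1. Dave has the fewest and is eliminated.
Round 3: Grace 4, Alice 3, Bob 2. Bob has the fewest and is eliminated.
Round 4: Grace 6, Alice 3. Grace has a majority.

Eve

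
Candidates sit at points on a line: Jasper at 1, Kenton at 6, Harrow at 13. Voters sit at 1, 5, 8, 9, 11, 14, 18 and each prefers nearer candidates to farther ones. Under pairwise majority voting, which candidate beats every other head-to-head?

With single-peaked preferences on a line, the Condorcet winner is the candidate closest to the median voter.
The median voter (position 9) is closest to Kenton at 6.
Check: Kenton vs Harrow — voters closer to Kenton: 4 of 7.

Kenton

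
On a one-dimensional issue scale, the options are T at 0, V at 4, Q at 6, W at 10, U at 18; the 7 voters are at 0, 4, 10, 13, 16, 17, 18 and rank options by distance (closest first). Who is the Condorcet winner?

With single-peaked preferences on a line, the Condorcet winner is the candidate closest to the median voter.
The median voter (position 13) is closest to W at 10.
Check: W vs T — voters closer to W: 5 of 7.

W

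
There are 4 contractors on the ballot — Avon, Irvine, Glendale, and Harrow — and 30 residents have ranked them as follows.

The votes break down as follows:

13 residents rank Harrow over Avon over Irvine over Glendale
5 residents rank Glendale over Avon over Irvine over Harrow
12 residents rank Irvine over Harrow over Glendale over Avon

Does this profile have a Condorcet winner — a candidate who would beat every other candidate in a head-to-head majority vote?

No

Head-to-head results (30 voters total):
Avon vs Irvine: Avon wins 18–12.
Avon vs Glendale: Glendale wins 17–13.
Avon vs Harrow: Harrow wins 25–5.
Irvine vs Glendale: Irvine wins 25–5.
Irvine vs Harrow: Irvine wins 17–13.
Glendale vs Harrow: Harrow wins 25–5.
No candidate beats all others: Avon beats Irvine beats Glendale beats Avon, a majority cycle.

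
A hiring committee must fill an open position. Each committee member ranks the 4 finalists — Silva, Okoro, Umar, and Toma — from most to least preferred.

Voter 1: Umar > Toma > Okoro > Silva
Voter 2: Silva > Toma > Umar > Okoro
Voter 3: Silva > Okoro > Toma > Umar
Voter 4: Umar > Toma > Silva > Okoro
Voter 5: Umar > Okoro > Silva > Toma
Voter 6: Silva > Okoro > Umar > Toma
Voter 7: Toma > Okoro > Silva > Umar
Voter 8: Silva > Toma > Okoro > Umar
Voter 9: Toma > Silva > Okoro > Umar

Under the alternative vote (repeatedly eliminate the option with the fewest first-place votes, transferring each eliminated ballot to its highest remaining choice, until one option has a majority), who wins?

Silva

Round 1: Silva 4, Umar 3, Toma 2, Okoro 0. Okoro has the fewest and is eliminated.
Round 2: Silva 4, Umar 3, Toma 2. Toma has the fewest and is eliminated.
Round 3: Silva 6, Umar 3. Silva has a majority.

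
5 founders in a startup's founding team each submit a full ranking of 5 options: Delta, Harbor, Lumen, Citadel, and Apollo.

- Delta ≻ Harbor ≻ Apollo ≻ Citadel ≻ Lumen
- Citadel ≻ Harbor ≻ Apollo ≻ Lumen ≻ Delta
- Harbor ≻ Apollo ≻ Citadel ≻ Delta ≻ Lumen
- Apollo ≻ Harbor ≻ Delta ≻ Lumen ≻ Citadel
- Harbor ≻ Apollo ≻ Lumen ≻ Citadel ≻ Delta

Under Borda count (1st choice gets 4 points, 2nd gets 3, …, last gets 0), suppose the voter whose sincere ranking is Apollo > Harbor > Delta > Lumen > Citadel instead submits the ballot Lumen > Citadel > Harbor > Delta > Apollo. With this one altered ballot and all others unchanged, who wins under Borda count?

Borda totals with the altered ballot: Delta 6, Harbor 16, Lumen 7, Citadel 11, Apollo 10.
The winner is unchanged: still Harbor.

Harbor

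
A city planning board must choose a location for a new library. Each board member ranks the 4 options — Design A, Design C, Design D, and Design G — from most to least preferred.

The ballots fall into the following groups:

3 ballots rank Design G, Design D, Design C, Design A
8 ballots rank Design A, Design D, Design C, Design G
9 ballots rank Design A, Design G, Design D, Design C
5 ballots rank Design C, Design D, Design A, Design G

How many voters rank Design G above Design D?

Ballots ranking Design G above Design D: 3+9 = 12.
Ballots ranking Design D above Design G: 8+5 = 13.
So 12 of 25 voters prefer Design G to Design D.

12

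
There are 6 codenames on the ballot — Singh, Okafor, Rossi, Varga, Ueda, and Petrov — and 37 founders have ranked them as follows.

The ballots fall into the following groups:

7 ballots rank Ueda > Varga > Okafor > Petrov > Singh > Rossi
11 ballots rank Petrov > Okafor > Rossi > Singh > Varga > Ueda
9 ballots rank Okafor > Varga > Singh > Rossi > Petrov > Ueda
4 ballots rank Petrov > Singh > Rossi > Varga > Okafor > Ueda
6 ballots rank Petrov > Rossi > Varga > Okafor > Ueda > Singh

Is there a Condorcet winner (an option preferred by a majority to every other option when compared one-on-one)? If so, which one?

Head-to-head results (37 voters total):
Singh vs Okafor: Okafor wins 33–4.
Singh vs Rossi: Singh wins 20–17.
Singh vs Varga: Varga wins 22–15.
Singh vs Ueda: Singh wins 24–13.
Singh vs Petrov: Petrov wins 28–9.
Okafor vs Rossi: Okafor wins 27–10.
Okafor vs Varga: Okafor wins 20–17.
Okafor vs Ueda: Okafor wins 30–7.
Okafor vs Petrov: Petrov wins 21–16.
Rossi vs Varga: Rossi wins 21–16.
Rossi vs Ueda: Rossi wins 30–7.
Rossi vs Petrov: Petrov wins 28–9.
Varga vs Ueda: Varga wins 30–7.
Varga vs Petrov: Petrov wins 21–16.
Ueda vs Petrov: Petrov wins 30–7.
Petrov beats each rival — Singh (28–9), Okafor (21–16), Rossi (28–9), Varga (21–16), Ueda (30–7) — so Petrov is the Condorcet winner.

Petrov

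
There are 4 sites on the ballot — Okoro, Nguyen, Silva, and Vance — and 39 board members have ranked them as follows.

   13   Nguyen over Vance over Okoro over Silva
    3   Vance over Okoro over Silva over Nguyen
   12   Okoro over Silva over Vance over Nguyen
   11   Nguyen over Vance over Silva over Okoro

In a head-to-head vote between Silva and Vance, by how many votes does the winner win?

Ballots ranking Silva above Vance: 12.
Ballots ranking Vance above Silva: 13+3+11 = 27.
Vance wins 27–12, a margin of 15.

15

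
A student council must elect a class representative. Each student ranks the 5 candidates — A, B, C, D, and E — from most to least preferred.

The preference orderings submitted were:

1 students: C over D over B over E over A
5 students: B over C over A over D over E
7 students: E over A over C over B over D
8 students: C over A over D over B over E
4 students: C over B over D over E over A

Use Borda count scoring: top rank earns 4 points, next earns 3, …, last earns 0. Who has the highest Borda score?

C

Borda scores:
  A: 0 + 5·2 + 7·3 + 8·3 + 4·0 = 55
  B: 2 + 5·4 + 7·1 + 8·1 + 4·3 = 49
  C: 4 + 5·3 + 7·2 + 8·4 + 4·4 = 81
  D: 3 + 5·1 + 7·0 + 8·2 + 4·2 = 32
  E: 1 + 5·0 + 7·4 + 8·0 + 4·1 = 33
C has the highest total.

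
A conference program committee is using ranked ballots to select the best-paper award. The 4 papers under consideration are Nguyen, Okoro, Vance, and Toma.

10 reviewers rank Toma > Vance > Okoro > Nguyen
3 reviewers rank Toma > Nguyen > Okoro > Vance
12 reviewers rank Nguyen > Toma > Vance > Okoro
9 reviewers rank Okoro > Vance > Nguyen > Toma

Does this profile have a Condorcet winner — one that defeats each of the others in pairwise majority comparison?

Head-to-head results (34 voters total):
Nguyen vs Okoro: Okoro wins 19–15.
Nguyen vs Vance: Vance wins 19–15.
Nguyen vs Toma: Nguyen wins 21–13.
Okoro vs Vance: Vance wins 22–12.
Okoro vs Toma: Toma wins 25–9.
Vance vs Toma: Toma wins 25–9.
No candidate beats all others: Nguyen beats Toma beats Okoro beats Nguyen, a majority cycle.

No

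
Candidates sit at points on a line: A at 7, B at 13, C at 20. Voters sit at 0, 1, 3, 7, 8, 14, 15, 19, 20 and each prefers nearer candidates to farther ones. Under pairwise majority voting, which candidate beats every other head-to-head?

A

With single-peaked preferences on a line, the Condorcet winner is the candidate closest to the median voter.
The median voter (position 8) is closest to A at 7.
Check: A vs C — voters closer to A: 5 of 9.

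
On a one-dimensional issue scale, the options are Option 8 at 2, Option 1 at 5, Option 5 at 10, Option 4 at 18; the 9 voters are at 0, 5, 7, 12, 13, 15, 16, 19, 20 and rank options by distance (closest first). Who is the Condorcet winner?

With single-peaked preferences on a line, the Condorcet winner is the candidate closest to the median voter.
The median voter (position 13) is closest to Option 5 at 10.
Check: Option 5 vs Option 8 — voters closer to Option 5: 7 of 9.

Option 5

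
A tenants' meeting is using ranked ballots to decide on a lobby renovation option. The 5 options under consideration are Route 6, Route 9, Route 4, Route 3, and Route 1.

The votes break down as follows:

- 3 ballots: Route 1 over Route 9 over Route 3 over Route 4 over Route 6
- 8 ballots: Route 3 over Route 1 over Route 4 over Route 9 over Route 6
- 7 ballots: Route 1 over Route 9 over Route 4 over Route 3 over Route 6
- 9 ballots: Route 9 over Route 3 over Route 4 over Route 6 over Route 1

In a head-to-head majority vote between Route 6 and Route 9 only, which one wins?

Ballots ranking Route 6 above Route 9: 0.
Ballots ranking Route 9 above Route 6: 3+8+7+9 = 27.
Route 9 wins the head-to-head, 27–0.

Route 9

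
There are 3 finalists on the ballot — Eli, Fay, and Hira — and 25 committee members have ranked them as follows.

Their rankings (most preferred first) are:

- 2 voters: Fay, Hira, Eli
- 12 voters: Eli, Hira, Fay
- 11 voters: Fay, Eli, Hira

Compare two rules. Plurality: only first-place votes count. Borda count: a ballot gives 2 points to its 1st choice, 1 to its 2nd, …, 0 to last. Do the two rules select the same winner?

Plurality first-place counts: Eli 12, Fay 13, Hira 0 → Fay.
Borda totals: Eli 35, Fay 26, Hira 14 → Eli.
The two rules disagree: plurality picks Fay, Borda picks Eli.

No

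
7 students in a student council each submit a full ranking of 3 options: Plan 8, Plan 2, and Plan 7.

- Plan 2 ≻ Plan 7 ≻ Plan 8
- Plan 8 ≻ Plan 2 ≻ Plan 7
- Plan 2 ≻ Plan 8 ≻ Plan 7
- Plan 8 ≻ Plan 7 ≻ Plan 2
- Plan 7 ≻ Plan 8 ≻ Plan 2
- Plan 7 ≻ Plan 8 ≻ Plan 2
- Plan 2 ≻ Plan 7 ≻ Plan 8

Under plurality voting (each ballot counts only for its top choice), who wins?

Plan 2

First-place vote totals:
  Plan 8: 2
  Plan 2: 3
  Plan 7: 2
Plan 2 has the most first-place votes.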